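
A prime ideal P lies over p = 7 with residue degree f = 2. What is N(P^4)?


N(P^a) = p^(a*f)
= 7^(4*2)
= 7^8
= 5764801

5764801


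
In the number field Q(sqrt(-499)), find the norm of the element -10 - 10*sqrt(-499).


N(a + b*sqrt(d)) = a^2 - d*b^2
= (-10)^2 - (-499)*(-10)^2
= 100 + 49900
= 50000

50000


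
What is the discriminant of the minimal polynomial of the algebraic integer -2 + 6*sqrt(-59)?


The element -2 + 6*sqrt(-59) has minimal polynomial:
x^2 + 4*x + 2128
Discriminant = (4)^2 - 4*(2128)
= 16 - 8512
= -8496

-8496


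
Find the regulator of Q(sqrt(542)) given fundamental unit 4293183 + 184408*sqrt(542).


epsilon = 4293183 + 184408*sqrt(542)
= 8.5864e+06
R = ln(8.5864e+06)
= 15.9657

15.9657


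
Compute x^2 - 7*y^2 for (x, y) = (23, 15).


x^2 - d*y^2
= 23^2 - 7*15^2
= 529 - 1575
= -1046

-1046


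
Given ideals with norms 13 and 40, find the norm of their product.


N(IJ) = N(I) * N(J)
= 13 * 40
= 520

520


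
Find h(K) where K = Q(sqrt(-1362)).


K = Q(sqrt(-1362)). d mod 4 = 2, so D = disc(K) = 4d = -5448
h(K) equals the number of primitive reduced positive-definite forms (a, b, c) = a*x^2 + b*x*y + c*y^2 with b^2 - 4ac = D,
where reduced means |b| <= a <= c, with b >= 0 whenever |b| = a or a = c, and primitive means gcd(a, b, c) = 1.
Reduced forces 3a^2 <= |D| = 5448, so 1 <= a <= 42; b must have the parity of D, and c = (b^2 - D)/(4a) must be an integer >= a.
Enumerate a = 1..42, b in [-a, a]:
  a=1: (1, 0, 1362)  [1]
  a=2: (2, 0, 681)  [1]
  a=3: (3, 0, 454)  [1]
  a=4..5: none
  a=6: (6, 0, 227)  [1]
  a=7..12: none
  a=13: (13, -8, 106), (13, 8, 106)  [2]
  a=14..16: none
  a=17: (17, -14, 83), (17, 14, 83)  [2]
  a=18: none
  a=19: (19, -10, 73), (19, 10, 73)  [2]
  a=20..22: none
  a=23: (23, -16, 62), (23, 16, 62)  [2]
  a=24..25: none
  a=26: (26, -8, 53), (26, 8, 53)  [2]
  a=27..28: none
  a=29: (29, -2, 47), (29, 2, 47)  [2]
  a=30: none
  a=31: (31, -16, 46), (31, 16, 46)  [2]
  a=32..33: none
  a=34: (34, -20, 43), (34, 20, 43)  [2]
  a=35..36: none
  a=37: (37, -18, 39), (37, 18, 39)  [2]
  a=38: (38, -28, 41), (38, 28, 41)  [2]
  a=39..42: none
Total reduced forms: 1 + 1 + 1 + 1 + 2 + 2 + 2 + 2 + 2 + 2 + 2 + 2 + 2 + 2 = 24
h = 24

24


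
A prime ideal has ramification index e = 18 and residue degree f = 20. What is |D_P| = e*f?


|D_P| = e * f
= 18 * 20
= 360

360


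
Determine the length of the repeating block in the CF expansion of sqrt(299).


Run the CF algorithm for sqrt(299).
a_0 = floor(sqrt(299)) = 17; set m_0=0, q_0=1.
Recurrence: m' = q*a - m,  q' = (d - m'^2)/q,  a' = floor((a_0 + m')/q').
  step 1: m=17, q=10, a=3
  step 2: m=13, q=13, a=2
  step 3: m=13, q=10, a=3
  step 4: m=17, q=1, a=34
a_4 = 2*a_0 = 34, so the period closes here.
sqrt(299) = [17; 3, 2, 3, 34]
Period length = 4

4


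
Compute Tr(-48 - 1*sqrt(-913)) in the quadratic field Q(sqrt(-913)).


Tr(a + b*sqrt(d)) = (a + b*sqrt(d)) + (a - b*sqrt(d)) = 2a
= 2 * (-48)
= -96

-96


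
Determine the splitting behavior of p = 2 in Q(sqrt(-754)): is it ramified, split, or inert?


K = Q(sqrt(-754)). Since d mod 4 = 2, disc(K) = -3016.
Check p | disc: -3016 mod 2 = 0.
p divides disc, so p ramifies: (p) = P^2 with e=2, f=1, g=1.
Therefore p is ramified.

ramified


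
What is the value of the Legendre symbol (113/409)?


p = 409 is prime, so compute (113/409) with the reciprocity algorithm (Jacobi-symbol steps: pull out 2s via (2/n), flip via reciprocity, reduce):
  reciprocity: (113/409) -> +(409/113)
  reduce: (70/113)
  pull out 2: (2/113) = +1  (since 113 mod 8 = 1)
  reciprocity: (35/113) -> +(113/35)
  reduce: (8/35)
  pull out 2: (2/35) = -1  (since 35 mod 8 = 3)
  pull out 2: (2/35) = -1  (since 35 mod 8 = 3)
  pull out 2: (2/35) = -1  (since 35 mod 8 = 3)
  (1/35) = 1
Product of signs = -1
(113/409) = -1

-1


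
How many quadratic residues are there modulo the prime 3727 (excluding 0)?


For prime p, the number of non-zero quadratic residues is (p-1)/2.
= (3727-1)/2
= 1863

1863


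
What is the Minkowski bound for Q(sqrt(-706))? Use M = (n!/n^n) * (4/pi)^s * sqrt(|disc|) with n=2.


d = -706, d mod 4 = 2, so disc(K) = 4d = -2824; |disc(K)| = 2824
Imaginary quadratic field, so n = 2, s = r2 = 1, r1 = 0
M = (n!/n^n) * (4/pi)^s * sqrt(|disc(K)|) = (2!/2^2) * (4/pi)^1 * sqrt(2824)
= 0.5 * 1.273240 * 53.141321
= 33.8308

33.8308


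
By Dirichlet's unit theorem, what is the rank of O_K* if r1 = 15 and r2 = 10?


By Dirichlet's unit theorem:
rank = r1 + r2 - 1
= 15 + 10 - 1
= 24

24


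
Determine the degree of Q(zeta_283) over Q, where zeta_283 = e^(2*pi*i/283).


The degree equals Euler's totient phi(283).
283 = 283
phi(283) = 282

282


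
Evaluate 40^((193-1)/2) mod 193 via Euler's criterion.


p = 193 is prime and the exponent is (p-1)/2 = 96, so by Euler's criterion 40^96 = (40/193) = +1 or -1 mod 193.
Compute by square-and-multiply:
  96 = 64 + 32 (binary 1100000)
  Repeated squaring mod 193: 40^1 = 40, 40^2 = 56, 40^4 = 48, 40^8 = 181, 40^16 = 144, 40^32 = 85, 40^64 = 84
  40^96 = 40^64 * 40^32 = 84 * 85 mod 193
    84 * 85 = 7140 = 192 mod 193
  40^96 = 192 mod 193
Result 192 = p - 1 = -1 mod 193: 40 is a quadratic non-residue mod 193. As a residue in [0, p-1] the value is 192.
40^96 mod 193 = 192

192


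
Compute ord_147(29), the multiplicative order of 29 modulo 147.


We want ord_147(29), the smallest k >= 1 with 29^k = 1 mod 147.
n = 147 = 3 * 7^2, phi(147) = 84; the order divides phi(n).
Divisors of 84: 1, 2, 3, 4, 6, 7, 12, 14, 21, 28, 42, 84
Repeated squaring mod 147: 29^1 = 29, 29^2 = 106, 29^4 = 64, 29^8 = 127, 29^16 = 106, 29^32 = 64, 29^64 = 127
Test divisors in increasing order:
  k=1: 29^1 = 29 mod 147
  k=2: 29^2 = 106 mod 147
  k=3: 29^3 = 106 * 29 = 134 mod 147
  k=4: 29^4 = 64 mod 147
  k=6: 29^6 = 64 * 106 = 22 mod 147
  k=7: 29^7 = 64 * 106 * 29 = 50 mod 147
  k=12: 29^12 = 127 * 64 = 43 mod 147
  k=14: 29^14 = 127 * 64 * 106 = 1 mod 147  <- first divisor giving 1
Order = 14

14


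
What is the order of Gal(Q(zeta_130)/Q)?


|Gal(Q(zeta_130)/Q)| = phi(130)
= 48

48


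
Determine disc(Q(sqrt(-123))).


For K = Q(sqrt(d)) with d squarefree: disc(K) = d if d = 1 mod 4, and disc(K) = 4d if d = 2 or 3 mod 4.
Here d = -123, and d mod 4 = 1.
d = 1 mod 4 (O_K = Z[(1+sqrt(d))/2]), so disc(K) = d = -123

-123


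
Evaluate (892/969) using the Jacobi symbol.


Compute (892/969) via quadratic reciprocity:
  pull out 2: (2/969) = +1  (since 969 mod 8 = 1)
  pull out 2: (2/969) = +1  (since 969 mod 8 = 1)
  reciprocity: (223/969) -> +(969/223)
  reduce: (77/223)
  reciprocity: (77/223) -> +(223/77)
  reduce: (69/77)
  reciprocity: (69/77) -> +(77/69)
  reduce: (8/69)
  pull out 2: (2/69) = -1  (since 69 mod 8 = 5)
  pull out 2: (2/69) = -1  (since 69 mod 8 = 5)
  pull out 2: (2/69) = -1  (since 69 mod 8 = 5)
  (1/69) = 1
Product of signs = -1

-1


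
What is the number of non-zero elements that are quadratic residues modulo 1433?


For prime p, the number of non-zero quadratic residues is (p-1)/2.
= (1433-1)/2
= 716

716


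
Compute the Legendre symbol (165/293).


p = 293 is prime, so compute (165/293) with the reciprocity algorithm (Jacobi-symbol steps: pull out 2s via (2/n), flip via reciprocity, reduce):
  reciprocity: (165/293) -> +(293/165)
  reduce: (128/165)
  pull out 2: (2/165) = -1  (since 165 mod 8 = 5)
  pull out 2: (2/165) = -1  (since 165 mod 8 = 5)
  pull out 2: (2/165) = -1  (since 165 mod 8 = 5)
  pull out 2: (2/165) = -1  (since 165 mod 8 = 5)
  pull out 2: (2/165) = -1  (since 165 mod 8 = 5)
  pull out 2: (2/165) = -1  (since 165 mod 8 = 5)
  pull out 2: (2/165) = -1  (since 165 mod 8 = 5)
  (1/165) = 1
Product of signs = -1
(165/293) = -1

-1


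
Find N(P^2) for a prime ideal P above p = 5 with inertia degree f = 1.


N(P^a) = p^(a*f)
= 5^(2*1)
= 5^2
= 25

25


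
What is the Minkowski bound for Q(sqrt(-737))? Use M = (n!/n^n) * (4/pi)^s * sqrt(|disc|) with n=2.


d = -737, d mod 4 = 3, so disc(K) = 4d = -2948; |disc(K)| = 2948
Imaginary quadratic field, so n = 2, s = r2 = 1, r1 = 0
M = (n!/n^n) * (4/pi)^s * sqrt(|disc(K)|) = (2!/2^2) * (4/pi)^1 * sqrt(2948)
= 0.5 * 1.273240 * 54.295488
= 34.5656

34.5656


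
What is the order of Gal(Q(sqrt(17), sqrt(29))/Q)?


The 2 square roots of distinct primes are multiplicatively independent over Q,
so [K:Q] = 2^2 and Gal(K/Q) is isomorphic to (Z/2Z)^2.
|Gal| = 2^2 = 4

4


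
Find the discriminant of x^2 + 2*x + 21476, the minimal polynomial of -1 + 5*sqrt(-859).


The element -1 + 5*sqrt(-859) has minimal polynomial:
x^2 + 2*x + 21476
Discriminant = (2)^2 - 4*(21476)
= 4 - 85904
= -85900

-85900


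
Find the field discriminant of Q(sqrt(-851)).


For K = Q(sqrt(d)) with d squarefree: disc(K) = d if d = 1 mod 4, and disc(K) = 4d if d = 2 or 3 mod 4.
Here d = -851, and d mod 4 = 1.
d = 1 mod 4 (O_K = Z[(1+sqrt(d))/2]), so disc(K) = d = -851

-851


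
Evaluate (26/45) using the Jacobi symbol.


Compute (26/45) via quadratic reciprocity:
  pull out 2: (2/45) = -1  (since 45 mod 8 = 5)
  reciprocity: (13/45) -> +(45/13)
  reduce: (6/13)
  pull out 2: (2/13) = -1  (since 13 mod 8 = 5)
  reciprocity: (3/13) -> +(13/3)
  reduce: (1/3)
  (1/3) = 1
Product of signs = 1

1


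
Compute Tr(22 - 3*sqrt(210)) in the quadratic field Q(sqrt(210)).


Tr(a + b*sqrt(d)) = (a + b*sqrt(d)) + (a - b*sqrt(d)) = 2a
= 2 * (22)
= 44

44


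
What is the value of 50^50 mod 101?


p = 101 is prime and the exponent is (p-1)/2 = 50, so by Euler's criterion 50^50 = (50/101) = +1 or -1 mod 101.
Compute by square-and-multiply:
  50 = 32 + 16 + 2 (binary 110010)
  Repeated squaring mod 101: 50^1 = 50, 50^2 = 76, 50^4 = 19, 50^8 = 58, 50^16 = 31, 50^32 = 52
  50^50 = 50^32 * 50^16 * 50^2 = 52 * 31 * 76 mod 101
    52 * 31 = 1612 = 97 mod 101
    97 * 76 = 7372 = 100 mod 101
  50^50 = 100 mod 101
Result 100 = p - 1 = -1 mod 101: 50 is a quadratic non-residue mod 101. As a residue in [0, p-1] the value is 100.
50^50 mod 101 = 100

100


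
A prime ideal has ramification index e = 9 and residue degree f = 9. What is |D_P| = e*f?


|D_P| = e * f
= 9 * 9
= 81

81


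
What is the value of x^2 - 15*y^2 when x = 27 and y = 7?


x^2 - d*y^2
= 27^2 - 15*7^2
= 729 - 735
= -6

-6


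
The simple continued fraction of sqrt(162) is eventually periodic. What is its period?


Run the CF algorithm for sqrt(162).
a_0 = floor(sqrt(162)) = 12; set m_0=0, q_0=1.
Recurrence: m' = q*a - m,  q' = (d - m'^2)/q,  a' = floor((a_0 + m')/q').
  step 1: m=12, q=18, a=1
  step 2: m=6, q=7, a=2
  step 3: m=8, q=14, a=1
  step 4: m=6, q=9, a=2
  step 5: m=12, q=2, a=12
  step 6: m=12, q=9, a=2
  step 7: m=6, q=14, a=1
  step 8: m=8, q=7, a=2
  step 9: m=6, q=18, a=1
  step 10: m=12, q=1, a=24
a_10 = 2*a_0 = 24, so the period closes here.
sqrt(162) = [12; 1, 2, 1, 2, 12, 2, 1, 2, 1, 24]
Period length = 10

10


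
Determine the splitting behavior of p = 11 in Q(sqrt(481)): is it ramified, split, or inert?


K = Q(sqrt(481)). Since d mod 4 = 1, disc(K) = 481.
Check p | disc: 481 mod 11 = 8.
p does not divide disc. Compute Legendre symbol (d/p):
8^((11-1)/2) mod 11 = -1
(d/p) = -1, so p is inert: (p) stays prime with e=1, f=2, g=1.
Therefore p is inert.

inert


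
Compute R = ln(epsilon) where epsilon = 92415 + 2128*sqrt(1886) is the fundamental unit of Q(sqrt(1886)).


epsilon = 92415 + 2128*sqrt(1886)
= 184830.0000
R = ln(184830.0000)
= 12.1272

12.1272


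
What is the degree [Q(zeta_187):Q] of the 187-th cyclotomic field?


The degree equals Euler's totient phi(187).
187 = 11 * 17
phi(187) = 160

160


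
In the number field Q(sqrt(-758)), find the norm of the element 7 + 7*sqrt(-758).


N(a + b*sqrt(d)) = a^2 - d*b^2
= (7)^2 - (-758)*(7)^2
= 49 + 37142
= 37191

37191


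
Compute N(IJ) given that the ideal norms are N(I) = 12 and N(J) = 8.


N(IJ) = N(I) * N(J)
= 12 * 8
= 96

96


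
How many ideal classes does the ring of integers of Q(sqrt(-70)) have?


K = Q(sqrt(-70)). d mod 4 = 2, so D = disc(K) = 4d = -280
h(K) equals the number of primitive reduced positive-definite forms (a, b, c) = a*x^2 + b*x*y + c*y^2 with b^2 - 4ac = D,
where reduced means |b| <= a <= c, with b >= 0 whenever |b| = a or a = c, and primitive means gcd(a, b, c) = 1.
Reduced forces 3a^2 <= |D| = 280, so 1 <= a <= 9; b must have the parity of D, and c = (b^2 - D)/(4a) must be an integer >= a.
Enumerate a = 1..9, b in [-a, a]:
  a=1: (1, 0, 70)  [1]
  a=2: (2, 0, 35)  [1]
  a=3..4: none
  a=5: (5, 0, 14)  [1]
  a=6: none
  a=7: (7, 0, 10)  [1]
  a=8..9: none
Total reduced forms: 1 + 1 + 1 + 1 = 4
h = 4

4


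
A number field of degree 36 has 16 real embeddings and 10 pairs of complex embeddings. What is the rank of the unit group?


By Dirichlet's unit theorem:
rank = r1 + r2 - 1
= 16 + 10 - 1
= 25

25


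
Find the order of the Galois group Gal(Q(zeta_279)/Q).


|Gal(Q(zeta_279)/Q)| = phi(279)
= 180

180


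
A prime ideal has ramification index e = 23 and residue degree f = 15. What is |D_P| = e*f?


|D_P| = e * f
= 23 * 15
= 345

345


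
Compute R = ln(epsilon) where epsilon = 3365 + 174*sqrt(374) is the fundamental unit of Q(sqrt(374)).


epsilon = 3365 + 174*sqrt(374)
= 6729.9999
R = ln(6729.9999)
= 8.8143

8.8143


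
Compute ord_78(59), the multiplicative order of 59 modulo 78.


We want ord_78(59), the smallest k >= 1 with 59^k = 1 mod 78.
n = 78 = 2 * 3 * 13, phi(78) = 24; the order divides phi(n).
Divisors of 24: 1, 2, 3, 4, 6, 8, 12, 24
Repeated squaring mod 78: 59^1 = 59, 59^2 = 49, 59^4 = 61, 59^8 = 55, 59^16 = 61
Test divisors in increasing order:
  k=1: 59^1 = 59 mod 78
  k=2: 59^2 = 49 mod 78
  k=3: 59^3 = 49 * 59 = 5 mod 78
  k=4: 59^4 = 61 mod 78
  k=6: 59^6 = 61 * 49 = 25 mod 78
  k=8: 59^8 = 55 mod 78
  k=12: 59^12 = 55 * 61 = 1 mod 78  <- first divisor giving 1
Order = 12

12


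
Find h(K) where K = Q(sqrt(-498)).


K = Q(sqrt(-498)). d mod 4 = 2, so D = disc(K) = 4d = -1992
h(K) equals the number of primitive reduced positive-definite forms (a, b, c) = a*x^2 + b*x*y + c*y^2 with b^2 - 4ac = D,
where reduced means |b| <= a <= c, with b >= 0 whenever |b| = a or a = c, and primitive means gcd(a, b, c) = 1.
Reduced forces 3a^2 <= |D| = 1992, so 1 <= a <= 25; b must have the parity of D, and c = (b^2 - D)/(4a) must be an integer >= a.
Enumerate a = 1..25, b in [-a, a]:
  a=1: (1, 0, 498)  [1]
  a=2: (2, 0, 249)  [1]
  a=3: (3, 0, 166)  [1]
  a=4..5: none
  a=6: (6, 0, 83)  [1]
  a=7..12: none
  a=13: (13, -6, 39), (13, 6, 39)  [2]
  a=14..22: none
  a=23: (23, -20, 26), (23, 20, 26)  [2]
  a=24..25: none
Total reduced forms: 1 + 1 + 1 + 1 + 2 + 2 = 8
h = 8

8


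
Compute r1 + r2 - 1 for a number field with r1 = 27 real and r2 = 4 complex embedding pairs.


By Dirichlet's unit theorem:
rank = r1 + r2 - 1
= 27 + 4 - 1
= 30

30


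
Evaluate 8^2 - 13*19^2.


x^2 - d*y^2
= 8^2 - 13*19^2
= 64 - 4693
= -4629

-4629


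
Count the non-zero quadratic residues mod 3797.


For prime p, the number of non-zero quadratic residues is (p-1)/2.
= (3797-1)/2
= 1898

1898


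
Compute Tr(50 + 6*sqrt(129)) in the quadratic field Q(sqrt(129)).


Tr(a + b*sqrt(d)) = (a + b*sqrt(d)) + (a - b*sqrt(d)) = 2a
= 2 * (50)
= 100

100


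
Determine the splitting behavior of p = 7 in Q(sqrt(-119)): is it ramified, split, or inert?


K = Q(sqrt(-119)). Since d mod 4 = 1, disc(K) = -119.
Check p | disc: -119 mod 7 = 0.
p divides disc, so p ramifies: (p) = P^2 with e=2, f=1, g=1.
Therefore p is ramified.

ramified


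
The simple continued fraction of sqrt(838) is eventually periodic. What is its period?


Run the CF algorithm for sqrt(838).
a_0 = floor(sqrt(838)) = 28; set m_0=0, q_0=1.
Recurrence: m' = q*a - m,  q' = (d - m'^2)/q,  a' = floor((a_0 + m')/q').
  step 1: m=28, q=54, a=1
  step 2: m=26, q=3, a=18
  step 3: m=28, q=18, a=3
  step 4: m=26, q=9, a=6
  step 5: m=28, q=6, a=9
  step 6: m=26, q=27, a=2
  step 7: m=28, q=2, a=28
  step 8: m=28, q=27, a=2
  step 9: m=26, q=6, a=9
  step 10: m=28, q=9, a=6
  step 11: m=26, q=18, a=3
  step 12: m=28, q=3, a=18
  step 13: m=26, q=54, a=1
  step 14: m=28, q=1, a=56
a_14 = 2*a_0 = 56, so the period closes here.
sqrt(838) = [28; 1, 18, 3, 6, 9, 2, 28, 2, 9, 6, 3, 18, 1, 56]
Period length = 14

14


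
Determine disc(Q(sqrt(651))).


For K = Q(sqrt(d)) with d squarefree: disc(K) = d if d = 1 mod 4, and disc(K) = 4d if d = 2 or 3 mod 4.
Here d = 651, and d mod 4 = 3.
d = 3 mod 4, not 1 (O_K = Z[sqrt(d)]), so disc(K) = 4d = 4 * (651) = 2604

2604


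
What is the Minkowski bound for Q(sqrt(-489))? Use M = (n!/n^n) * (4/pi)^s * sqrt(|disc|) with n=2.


d = -489, d mod 4 = 3, so disc(K) = 4d = -1956; |disc(K)| = 1956
Imaginary quadratic field, so n = 2, s = r2 = 1, r1 = 0
M = (n!/n^n) * (4/pi)^s * sqrt(|disc(K)|) = (2!/2^2) * (4/pi)^1 * sqrt(1956)
= 0.5 * 1.273240 * 44.226689
= 28.1556

28.1556


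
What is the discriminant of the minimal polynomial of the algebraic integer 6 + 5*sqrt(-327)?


The element 6 + 5*sqrt(-327) has minimal polynomial:
x^2 - 12*x + 8211
Discriminant = (-12)^2 - 4*(8211)
= 144 - 32844
= -32700

-32700


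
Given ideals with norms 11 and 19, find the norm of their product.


N(IJ) = N(I) * N(J)
= 11 * 19
= 209

209


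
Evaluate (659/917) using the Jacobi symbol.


Compute (659/917) via quadratic reciprocity:
  reciprocity: (659/917) -> +(917/659)
  reduce: (258/659)
  pull out 2: (2/659) = -1  (since 659 mod 8 = 3)
  reciprocity: (129/659) -> +(659/129)
  reduce: (14/129)
  pull out 2: (2/129) = +1  (since 129 mod 8 = 1)
  reciprocity: (7/129) -> +(129/7)
  reduce: (3/7)
  reciprocity: (3/7) -> -(7/3)
  reduce: (1/3)
  (1/3) = 1
Product of signs = 1

1


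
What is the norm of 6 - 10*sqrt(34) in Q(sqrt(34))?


N(a + b*sqrt(d)) = a^2 - d*b^2
= (6)^2 - (34)*(-10)^2
= 36 - 3400
= -3364

-3364


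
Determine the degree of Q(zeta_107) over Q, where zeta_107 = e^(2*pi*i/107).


The degree equals Euler's totient phi(107).
107 = 107
phi(107) = 106

106


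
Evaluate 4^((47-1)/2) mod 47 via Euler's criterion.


p = 47 is prime and the exponent is (p-1)/2 = 23, so by Euler's criterion 4^23 = (4/47) = +1 or -1 mod 47.
Compute by square-and-multiply:
  23 = 16 + 4 + 2 + 1 (binary 10111)
  Repeated squaring mod 47: 4^1 = 4, 4^2 = 16, 4^4 = 21, 4^8 = 18, 4^16 = 42
  4^23 = 4^16 * 4^4 * 4^2 * 4^1 = 42 * 21 * 16 * 4 mod 47
    42 * 21 = 882 = 36 mod 47
    36 * 16 = 576 = 12 mod 47
    12 * 4 = 48 = 1 mod 47
  4^23 = 1 mod 47
Result 1: 4 is a quadratic residue mod 47.
4^23 mod 47 = 1

1


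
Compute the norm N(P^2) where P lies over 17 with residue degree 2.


N(P^a) = p^(a*f)
= 17^(2*2)
= 17^4
= 83521

83521


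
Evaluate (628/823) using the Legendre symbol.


p = 823 is prime, so compute (628/823) with the reciprocity algorithm (Jacobi-symbol steps: pull out 2s via (2/n), flip via reciprocity, reduce):
  pull out 2: (2/823) = +1  (since 823 mod 8 = 7)
  pull out 2: (2/823) = +1  (since 823 mod 8 = 7)
  reciprocity: (157/823) -> +(823/157)
  reduce: (38/157)
  pull out 2: (2/157) = -1  (since 157 mod 8 = 5)
  reciprocity: (19/157) -> +(157/19)
  reduce: (5/19)
  reciprocity: (5/19) -> +(19/5)
  reduce: (4/5)
  pull out 2: (2/5) = -1  (since 5 mod 8 = 5)
  pull out 2: (2/5) = -1  (since 5 mod 8 = 5)
  (1/5) = 1
Product of signs = -1
(628/823) = -1

-1


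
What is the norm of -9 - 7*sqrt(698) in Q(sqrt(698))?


N(a + b*sqrt(d)) = a^2 - d*b^2
= (-9)^2 - (698)*(-7)^2
= 81 - 34202
= -34121

-34121


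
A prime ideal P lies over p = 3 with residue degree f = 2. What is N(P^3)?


N(P^a) = p^(a*f)
= 3^(3*2)
= 3^6
= 729

729


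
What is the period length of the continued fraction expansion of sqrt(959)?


Run the CF algorithm for sqrt(959).
a_0 = floor(sqrt(959)) = 30; set m_0=0, q_0=1.
Recurrence: m' = q*a - m,  q' = (d - m'^2)/q,  a' = floor((a_0 + m')/q').
  step 1: m=30, q=59, a=1
  step 2: m=29, q=2, a=29
  step 3: m=29, q=59, a=1
  step 4: m=30, q=1, a=60
a_4 = 2*a_0 = 60, so the period closes here.
sqrt(959) = [30; 1, 29, 1, 60]
Period length = 4

4


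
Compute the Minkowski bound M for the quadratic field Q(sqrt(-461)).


d = -461, d mod 4 = 3, so disc(K) = 4d = -1844; |disc(K)| = 1844
Imaginary quadratic field, so n = 2, s = r2 = 1, r1 = 0
M = (n!/n^n) * (4/pi)^s * sqrt(|disc(K)|) = (2!/2^2) * (4/pi)^1 * sqrt(1844)
= 0.5 * 1.273240 * 42.941821
= 27.3376

27.3376


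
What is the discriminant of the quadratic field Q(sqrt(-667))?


For K = Q(sqrt(d)) with d squarefree: disc(K) = d if d = 1 mod 4, and disc(K) = 4d if d = 2 or 3 mod 4.
Here d = -667, and d mod 4 = 1.
d = 1 mod 4 (O_K = Z[(1+sqrt(d))/2]), so disc(K) = d = -667

-667


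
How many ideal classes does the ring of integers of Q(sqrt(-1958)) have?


K = Q(sqrt(-1958)). d mod 4 = 2, so D = disc(K) = 4d = -7832
h(K) equals the number of primitive reduced positive-definite forms (a, b, c) = a*x^2 + b*x*y + c*y^2 with b^2 - 4ac = D,
where reduced means |b| <= a <= c, with b >= 0 whenever |b| = a or a = c, and primitive means gcd(a, b, c) = 1.
Reduced forces 3a^2 <= |D| = 7832, so 1 <= a <= 51; b must have the parity of D, and c = (b^2 - D)/(4a) must be an integer >= a.
Enumerate a = 1..51, b in [-a, a]:
  a=1: (1, 0, 1958)  [1]
  a=2: (2, 0, 979)  [1]
  a=3: (3, -2, 653), (3, 2, 653)  [2]
  a=4..5: none
  a=6: (6, -4, 327), (6, 4, 327)  [2]
  a=7: (7, -6, 281), (7, 6, 281)  [2]
  a=8: none
  a=9: (9, -4, 218), (9, 4, 218)  [2]
  a=10: none
  a=11: (11, 0, 178)  [1]
  a=12..13: none
  a=14: (14, -8, 141), (14, 8, 141)  [2]
  a=15..17: none
  a=18: (18, -4, 109), (18, 4, 109)  [2]
  a=19..20: none
  a=21: (21, -20, 98), (21, -8, 94), (21, 8, 94), (21, 20, 98)  [4]
  a=22: (22, 0, 89)  [1]
  a=23..26: none
  a=27: (27, -22, 77), (27, 22, 77)  [2]
  a=28..32: none
  a=33: (33, -22, 63), (33, 22, 63)  [2]
  a=34..36: none
  a=37: (37, -30, 59), (37, 30, 59)  [2]
  a=38..40: none
  a=41: (41, -32, 54), (41, 32, 54)  [2]
  a=42: (42, -20, 49), (42, -8, 47), (42, 8, 47), (42, 20, 49)  [4]
  a=43..51: none
Total reduced forms: 1 + 1 + 2 + 2 + 2 + 2 + 1 + 2 + 2 + 4 + 1 + 2 + 2 + 2 + 2 + 4 = 32
h = 32

32


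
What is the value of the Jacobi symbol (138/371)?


Compute (138/371) via quadratic reciprocity:
  pull out 2: (2/371) = -1  (since 371 mod 8 = 3)
  reciprocity: (69/371) -> +(371/69)
  reduce: (26/69)
  pull out 2: (2/69) = -1  (since 69 mod 8 = 5)
  reciprocity: (13/69) -> +(69/13)
  reduce: (4/13)
  pull out 2: (2/13) = -1  (since 13 mod 8 = 5)
  pull out 2: (2/13) = -1  (since 13 mod 8 = 5)
  (1/13) = 1
Product of signs = 1

1


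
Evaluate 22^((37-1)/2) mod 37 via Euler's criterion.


p = 37 is prime and the exponent is (p-1)/2 = 18, so by Euler's criterion 22^18 = (22/37) = +1 or -1 mod 37.
Compute by square-and-multiply:
  18 = 16 + 2 (binary 10010)
  Repeated squaring mod 37: 22^1 = 22, 22^2 = 3, 22^4 = 9, 22^8 = 7, 22^16 = 12
  22^18 = 22^16 * 22^2 = 12 * 3 mod 37
    12 * 3 = 36 = 36 mod 37
  22^18 = 36 mod 37
Result 36 = p - 1 = -1 mod 37: 22 is a quadratic non-residue mod 37. As a residue in [0, p-1] the value is 36.
22^18 mod 37 = 36

36


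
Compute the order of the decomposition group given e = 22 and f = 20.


|D_P| = e * f
= 22 * 20
= 440

440


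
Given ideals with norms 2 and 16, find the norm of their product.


N(IJ) = N(I) * N(J)
= 2 * 16
= 32

32


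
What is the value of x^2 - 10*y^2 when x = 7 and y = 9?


x^2 - d*y^2
= 7^2 - 10*9^2
= 49 - 810
= -761

-761


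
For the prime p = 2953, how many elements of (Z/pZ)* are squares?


For prime p, the number of non-zero quadratic residues is (p-1)/2.
= (2953-1)/2
= 1476

1476


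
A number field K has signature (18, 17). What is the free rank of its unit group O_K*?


By Dirichlet's unit theorem:
rank = r1 + r2 - 1
= 18 + 17 - 1
= 34

34


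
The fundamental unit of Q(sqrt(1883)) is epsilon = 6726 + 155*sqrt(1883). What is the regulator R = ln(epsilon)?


epsilon = 6726 + 155*sqrt(1883)
= 13451.9999
R = ln(13451.9999)
= 9.5069

9.5069


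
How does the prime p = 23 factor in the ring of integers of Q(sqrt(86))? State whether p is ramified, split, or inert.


K = Q(sqrt(86)). Since d mod 4 = 2, disc(K) = 344.
Check p | disc: 344 mod 23 = 22.
p does not divide disc. Compute Legendre symbol (d/p):
17^((23-1)/2) mod 23 = -1
(d/p) = -1, so p is inert: (p) stays prime with e=1, f=2, g=1.
Therefore p is inert.

inert


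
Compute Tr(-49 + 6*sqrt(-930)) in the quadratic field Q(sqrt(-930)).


Tr(a + b*sqrt(d)) = (a + b*sqrt(d)) + (a - b*sqrt(d)) = 2a
= 2 * (-49)
= -98

-98


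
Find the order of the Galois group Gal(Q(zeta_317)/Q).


|Gal(Q(zeta_317)/Q)| = phi(317)
= 316

316


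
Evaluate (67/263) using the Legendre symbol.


p = 263 is prime, so compute (67/263) with the reciprocity algorithm (Jacobi-symbol steps: pull out 2s via (2/n), flip via reciprocity, reduce):
  reciprocity: (67/263) -> -(263/67)
  reduce: (62/67)
  pull out 2: (2/67) = -1  (since 67 mod 8 = 3)
  reciprocity: (31/67) -> -(67/31)
  reduce: (5/31)
  reciprocity: (5/31) -> +(31/5)
  reduce: (1/5)
  (1/5) = 1
Product of signs = -1
(67/263) = -1

-1


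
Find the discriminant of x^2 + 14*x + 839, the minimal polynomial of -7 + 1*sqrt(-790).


The element -7 + 1*sqrt(-790) has minimal polynomial:
x^2 + 14*x + 839
Discriminant = (14)^2 - 4*(839)
= 196 - 3356
= -3160

-3160


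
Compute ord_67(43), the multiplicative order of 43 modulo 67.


We want ord_67(43), the smallest k >= 1 with 43^k = 1 mod 67.
n = 67 = 67, phi(67) = 66; the order divides phi(n).
Divisors of 66: 1, 2, 3, 6, 11, 22, 33, 66
Repeated squaring mod 67: 43^1 = 43, 43^2 = 40, 43^4 = 59, 43^8 = 64, 43^16 = 9, 43^32 = 14, 43^64 = 62
Test divisors in increasing order:
  k=1: 43^1 = 43 mod 67
  k=2: 43^2 = 40 mod 67
  k=3: 43^3 = 40 * 43 = 45 mod 67
  k=6: 43^6 = 59 * 40 = 15 mod 67
  k=11: 43^11 = 64 * 40 * 43 = 66 mod 67
  k=22: 43^22 = 9 * 59 * 40 = 1 mod 67  <- first divisor giving 1
Order = 22

22


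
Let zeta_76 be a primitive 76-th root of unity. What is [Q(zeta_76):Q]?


The degree equals Euler's totient phi(76).
76 = 2^2 * 19
phi(76) = 36

36


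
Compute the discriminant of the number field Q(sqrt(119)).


For K = Q(sqrt(d)) with d squarefree: disc(K) = d if d = 1 mod 4, and disc(K) = 4d if d = 2 or 3 mod 4.
Here d = 119, and d mod 4 = 3.
d = 3 mod 4, not 1 (O_K = Z[sqrt(d)]), so disc(K) = 4d = 4 * (119) = 476

476


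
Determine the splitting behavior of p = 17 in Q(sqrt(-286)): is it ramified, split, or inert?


K = Q(sqrt(-286)). Since d mod 4 = 2, disc(K) = -1144.
Check p | disc: -1144 mod 17 = 12.
p does not divide disc. Compute Legendre symbol (d/p):
3^((17-1)/2) mod 17 = -1
(d/p) = -1, so p is inert: (p) stays prime with e=1, f=2, g=1.
Therefore p is inert.

inert


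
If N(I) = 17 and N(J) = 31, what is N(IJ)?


N(IJ) = N(I) * N(J)
= 17 * 31
= 527

527


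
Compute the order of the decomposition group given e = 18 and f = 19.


|D_P| = e * f
= 18 * 19
= 342

342


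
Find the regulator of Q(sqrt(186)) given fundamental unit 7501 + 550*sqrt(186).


epsilon = 7501 + 550*sqrt(186)
= 15001.9999
R = ln(15001.9999)
= 9.6159

9.6159


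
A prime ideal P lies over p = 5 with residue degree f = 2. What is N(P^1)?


N(P^a) = p^(a*f)
= 5^(1*2)
= 5^2
= 25

25


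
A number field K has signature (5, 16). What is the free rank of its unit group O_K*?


By Dirichlet's unit theorem:
rank = r1 + r2 - 1
= 5 + 16 - 1
= 20

20


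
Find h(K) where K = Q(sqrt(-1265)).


K = Q(sqrt(-1265)). d mod 4 = 3, so D = disc(K) = 4d = -5060
h(K) equals the number of primitive reduced positive-definite forms (a, b, c) = a*x^2 + b*x*y + c*y^2 with b^2 - 4ac = D,
where reduced means |b| <= a <= c, with b >= 0 whenever |b| = a or a = c, and primitive means gcd(a, b, c) = 1.
Reduced forces 3a^2 <= |D| = 5060, so 1 <= a <= 41; b must have the parity of D, and c = (b^2 - D)/(4a) must be an integer >= a.
Enumerate a = 1..41, b in [-a, a]:
  a=1: (1, 0, 1265)  [1]
  a=2: (2, 2, 633)  [1]
  a=3: (3, -2, 422), (3, 2, 422)  [2]
  a=4: none
  a=5: (5, 0, 253)  [1]
  a=6: (6, -2, 211), (6, 2, 211)  [2]
  a=7: (7, -6, 182), (7, 6, 182)  [2]
  a=8: none
  a=9: (9, -4, 141), (9, 4, 141)  [2]
  a=10: (10, 10, 129)  [1]
  a=11: (11, 0, 115)  [1]
  a=12: none
  a=13: (13, -6, 98), (13, 6, 98)  [2]
  a=14: (14, -6, 91), (14, 6, 91)  [2]
  a=15: (15, -10, 86), (15, 10, 86)  [2]
  a=16..17: none
  a=18: (18, -14, 73), (18, 14, 73)  [2]
  a=19..20: none
  a=21: (21, -20, 65), (21, -8, 61), (21, 8, 61), (21, 20, 65)  [4]
  a=22: (22, 22, 63)  [1]
  a=23: (23, 0, 55)  [1]
  a=24..25: none
  a=26: (26, -6, 49), (26, 6, 49)  [2]
  a=27: (27, -4, 47), (27, 4, 47)  [2]
  a=28..29: none
  a=30: (30, -10, 43), (30, 10, 43)  [2]
  a=31..32: none
  a=33: (33, -22, 42), (33, 22, 42)  [2]
  a=34: none
  a=35: (35, -20, 39), (35, 20, 39)  [2]
  a=36: none
  a=37: (37, -34, 42), (37, 34, 42)  [2]
  a=38: none
  a=39: (39, 32, 39)  [1]
  a=40..41: none
Total reduced forms: 1 + 1 + 2 + 1 + 2 + 2 + 2 + 1 + 1 + 2 + 2 + 2 + 2 + 4 + 1 + 1 + 2 + 2 + 2 + 2 + 2 + 2 + 1 = 40
h = 40

40


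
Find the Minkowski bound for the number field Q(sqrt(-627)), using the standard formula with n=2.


d = -627, d mod 4 = 1, so disc(K) = d = -627; |disc(K)| = 627
Imaginary quadratic field, so n = 2, s = r2 = 1, r1 = 0
M = (n!/n^n) * (4/pi)^s * sqrt(|disc(K)|) = (2!/2^2) * (4/pi)^1 * sqrt(627)
= 0.5 * 1.273240 * 25.039968
= 15.9409

15.9409


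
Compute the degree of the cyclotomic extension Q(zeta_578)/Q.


The degree equals Euler's totient phi(578).
578 = 2 * 17^2
phi(578) = 272

272


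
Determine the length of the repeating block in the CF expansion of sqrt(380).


Run the CF algorithm for sqrt(380).
a_0 = floor(sqrt(380)) = 19; set m_0=0, q_0=1.
Recurrence: m' = q*a - m,  q' = (d - m'^2)/q,  a' = floor((a_0 + m')/q').
  step 1: m=19, q=19, a=2
  step 2: m=19, q=1, a=38
a_2 = 2*a_0 = 38, so the period closes here.
sqrt(380) = [19; 2, 38]
Period length = 2

2


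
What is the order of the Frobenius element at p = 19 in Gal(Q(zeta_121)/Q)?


The Frobenius at p in Gal(Q(zeta_n)/Q) = (Z/nZ)* is the class of p, so its order is ord_121(19), the smallest k >= 1 with 19^k = 1 mod 121.
n = 121 = 11^2, phi(121) = 110; the order divides phi(n).
Divisors of 110: 1, 2, 5, 10, 11, 22, 55, 110
Repeated squaring mod 121: 19^1 = 19, 19^2 = 119, 19^4 = 4, 19^8 = 16, 19^16 = 14, 19^32 = 75, 19^64 = 59
Test divisors in increasing order:
  k=1: 19^1 = 19 mod 121
  k=2: 19^2 = 119 mod 121
  k=5: 19^5 = 4 * 19 = 76 mod 121
  k=10: 19^10 = 16 * 119 = 89 mod 121
  k=11: 19^11 = 16 * 119 * 19 = 118 mod 121
  k=22: 19^22 = 14 * 4 * 119 = 9 mod 121
  k=55: 19^55 = 75 * 14 * 4 * 119 * 19 = 120 mod 121
  k=110: 19^110 = 59 * 75 * 16 * 4 * 119 = 1 mod 121  <- first divisor giving 1
Order = 110

110


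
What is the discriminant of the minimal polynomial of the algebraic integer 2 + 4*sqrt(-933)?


The element 2 + 4*sqrt(-933) has minimal polynomial:
x^2 - 4*x + 14932
Discriminant = (-4)^2 - 4*(14932)
= 16 - 59728
= -59712

-59712


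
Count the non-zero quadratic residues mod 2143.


For prime p, the number of non-zero quadratic residues is (p-1)/2.
= (2143-1)/2
= 1071

1071


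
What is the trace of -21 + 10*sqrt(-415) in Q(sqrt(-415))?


Tr(a + b*sqrt(d)) = (a + b*sqrt(d)) + (a - b*sqrt(d)) = 2a
= 2 * (-21)
= -42

-42


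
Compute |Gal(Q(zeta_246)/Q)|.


|Gal(Q(zeta_246)/Q)| = phi(246)
= 80

80


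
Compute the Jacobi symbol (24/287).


Compute (24/287) via quadratic reciprocity:
  pull out 2: (2/287) = +1  (since 287 mod 8 = 7)
  pull out 2: (2/287) = +1  (since 287 mod 8 = 7)
  pull out 2: (2/287) = +1  (since 287 mod 8 = 7)
  reciprocity: (3/287) -> -(287/3)
  reduce: (2/3)
  pull out 2: (2/3) = -1  (since 3 mod 8 = 3)
  (1/3) = 1
Product of signs = 1

1


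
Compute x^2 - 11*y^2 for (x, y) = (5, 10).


x^2 - d*y^2
= 5^2 - 11*10^2
= 25 - 1100
= -1075

-1075


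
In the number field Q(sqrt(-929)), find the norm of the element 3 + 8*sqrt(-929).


N(a + b*sqrt(d)) = a^2 - d*b^2
= (3)^2 - (-929)*(8)^2
= 9 + 59456
= 59465

59465


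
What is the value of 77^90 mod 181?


p = 181 is prime and the exponent is (p-1)/2 = 90, so by Euler's criterion 77^90 = (77/181) = +1 or -1 mod 181.
Compute by square-and-multiply:
  90 = 64 + 16 + 8 + 2 (binary 1011010)
  Repeated squaring mod 181: 77^1 = 77, 77^2 = 137, 77^4 = 126, 77^8 = 129, 77^16 = 170, 77^32 = 121, 77^64 = 161
  77^90 = 77^64 * 77^16 * 77^8 * 77^2 = 161 * 170 * 129 * 137 mod 181
    161 * 170 = 27370 = 39 mod 181
    39 * 129 = 5031 = 144 mod 181
    144 * 137 = 19728 = 180 mod 181
  77^90 = 180 mod 181
Result 180 = p - 1 = -1 mod 181: 77 is a quadratic non-residue mod 181. As a residue in [0, p-1] the value is 180.
77^90 mod 181 = 180

180


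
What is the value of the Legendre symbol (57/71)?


p = 71 is prime, so compute (57/71) with the reciprocity algorithm (Jacobi-symbol steps: pull out 2s via (2/n), flip via reciprocity, reduce):
  reciprocity: (57/71) -> +(71/57)
  reduce: (14/57)
  pull out 2: (2/57) = +1  (since 57 mod 8 = 1)
  reciprocity: (7/57) -> +(57/7)
  reduce: (1/7)
  (1/7) = 1
Product of signs = 1
(57/71) = 1

1


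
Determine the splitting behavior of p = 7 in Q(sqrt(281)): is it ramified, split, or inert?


K = Q(sqrt(281)). Since d mod 4 = 1, disc(K) = 281.
Check p | disc: 281 mod 7 = 1.
p does not divide disc. Compute Legendre symbol (d/p):
1^((7-1)/2) mod 7 = 1
(d/p) = 1, so p splits: (p) = P*P' with e=1, f=1, g=2.
Therefore p is split.

split


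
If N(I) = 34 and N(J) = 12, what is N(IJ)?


N(IJ) = N(I) * N(J)
= 34 * 12
= 408

408


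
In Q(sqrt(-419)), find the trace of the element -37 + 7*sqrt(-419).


Tr(a + b*sqrt(d)) = (a + b*sqrt(d)) + (a - b*sqrt(d)) = 2a
= 2 * (-37)
= -74

-74


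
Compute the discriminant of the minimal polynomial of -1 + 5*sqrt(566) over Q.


The element -1 + 5*sqrt(566) has minimal polynomial:
x^2 + 2*x - 14149
Discriminant = (2)^2 - 4*(-14149)
= 4 + 56596
= 56600

56600


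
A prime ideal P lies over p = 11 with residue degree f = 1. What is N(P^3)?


N(P^a) = p^(a*f)
= 11^(3*1)
= 11^3
= 1331

1331


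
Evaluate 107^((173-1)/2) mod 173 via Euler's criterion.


p = 173 is prime and the exponent is (p-1)/2 = 86, so by Euler's criterion 107^86 = (107/173) = +1 or -1 mod 173.
Compute by square-and-multiply:
  86 = 64 + 16 + 4 + 2 (binary 1010110)
  Repeated squaring mod 173: 107^1 = 107, 107^2 = 31, 107^4 = 96, 107^8 = 47, 107^16 = 133, 107^32 = 43, 107^64 = 119
  107^86 = 107^64 * 107^16 * 107^4 * 107^2 = 119 * 133 * 96 * 31 mod 173
    119 * 133 = 15827 = 84 mod 173
    84 * 96 = 8064 = 106 mod 173
    106 * 31 = 3286 = 172 mod 173
  107^86 = 172 mod 173
Result 172 = p - 1 = -1 mod 173: 107 is a quadratic non-residue mod 173. As a residue in [0, p-1] the value is 172.
107^86 mod 173 = 172

172


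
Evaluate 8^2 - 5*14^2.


x^2 - d*y^2
= 8^2 - 5*14^2
= 64 - 980
= -916

-916


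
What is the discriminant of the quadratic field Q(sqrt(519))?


For K = Q(sqrt(d)) with d squarefree: disc(K) = d if d = 1 mod 4, and disc(K) = 4d if d = 2 or 3 mod 4.
Here d = 519, and d mod 4 = 3.
d = 3 mod 4, not 1 (O_K = Z[sqrt(d)]), so disc(K) = 4d = 4 * (519) = 2076

2076


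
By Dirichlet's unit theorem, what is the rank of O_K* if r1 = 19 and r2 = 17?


By Dirichlet's unit theorem:
rank = r1 + r2 - 1
= 19 + 17 - 1
= 35

35


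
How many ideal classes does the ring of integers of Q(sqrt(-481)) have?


K = Q(sqrt(-481)). d mod 4 = 3, so D = disc(K) = 4d = -1924
h(K) equals the number of primitive reduced positive-definite forms (a, b, c) = a*x^2 + b*x*y + c*y^2 with b^2 - 4ac = D,
where reduced means |b| <= a <= c, with b >= 0 whenever |b| = a or a = c, and primitive means gcd(a, b, c) = 1.
Reduced forces 3a^2 <= |D| = 1924, so 1 <= a <= 25; b must have the parity of D, and c = (b^2 - D)/(4a) must be an integer >= a.
Enumerate a = 1..25, b in [-a, a]:
  a=1: (1, 0, 481)  [1]
  a=2: (2, 2, 241)  [1]
  a=3..4: none
  a=5: (5, -4, 97), (5, 4, 97)  [2]
  a=6: none
  a=7: (7, -6, 70), (7, 6, 70)  [2]
  a=8..9: none
  a=10: (10, -6, 49), (10, 6, 49)  [2]
  a=11: (11, -10, 46), (11, 10, 46)  [2]
  a=12: none
  a=13: (13, 0, 37)  [1]
  a=14: (14, -6, 35), (14, 6, 35)  [2]
  a=15..21: none
  a=22: (22, -10, 23), (22, 10, 23)  [2]
  a=23..24: none
  a=25: (25, 24, 25)  [1]
Total reduced forms: 1 + 1 + 2 + 2 + 2 + 2 + 1 + 2 + 2 + 1 = 16
h = 16

16


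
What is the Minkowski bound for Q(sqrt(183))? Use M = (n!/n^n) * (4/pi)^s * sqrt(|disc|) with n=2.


d = 183, d mod 4 = 3, so disc(K) = 4d = 732; |disc(K)| = 732
Real quadratic field, so n = 2, s = r2 = 0, r1 = 2
M = (n!/n^n) * (4/pi)^s * sqrt(|disc(K)|) = (2!/2^2) * (4/pi)^0 * sqrt(732)
= 0.5 * 1.000000 * 27.055499
= 13.5277

13.5277


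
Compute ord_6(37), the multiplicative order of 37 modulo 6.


We want ord_6(37), the smallest k >= 1 with 37^k = 1 mod 6.
n = 6 = 2 * 3, phi(6) = 2; the order divides phi(n).
Divisors of 2: 1, 2
Repeated squaring mod 6: 37^1 = 1, 37^2 = 1
Test divisors in increasing order:
  k=1: 37^1 = 1 mod 6  <- first divisor giving 1
Order = 1

1


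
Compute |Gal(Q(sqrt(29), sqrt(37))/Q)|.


The 2 square roots of distinct primes are multiplicatively independent over Q,
so [K:Q] = 2^2 and Gal(K/Q) is isomorphic to (Z/2Z)^2.
|Gal| = 2^2 = 4

4


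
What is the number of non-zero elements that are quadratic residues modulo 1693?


For prime p, the number of non-zero quadratic residues is (p-1)/2.
= (1693-1)/2
= 846

846


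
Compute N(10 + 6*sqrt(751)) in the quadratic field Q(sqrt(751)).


N(a + b*sqrt(d)) = a^2 - d*b^2
= (10)^2 - (751)*(6)^2
= 100 - 27036
= -26936

-26936


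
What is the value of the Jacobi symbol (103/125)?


Compute (103/125) via quadratic reciprocity:
  reciprocity: (103/125) -> +(125/103)
  reduce: (22/103)
  pull out 2: (2/103) = +1  (since 103 mod 8 = 7)
  reciprocity: (11/103) -> -(103/11)
  reduce: (4/11)
  pull out 2: (2/11) = -1  (since 11 mod 8 = 3)
  pull out 2: (2/11) = -1  (since 11 mod 8 = 3)
  (1/11) = 1
Product of signs = -1

-1


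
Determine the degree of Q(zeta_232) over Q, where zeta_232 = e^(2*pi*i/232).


The degree equals Euler's totient phi(232).
232 = 2^3 * 29
phi(232) = 112

112


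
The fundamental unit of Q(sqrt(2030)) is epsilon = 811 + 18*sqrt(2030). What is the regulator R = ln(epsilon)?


epsilon = 811 + 18*sqrt(2030)
= 1621.9994
R = ln(1621.9994)
= 7.3914

7.3914


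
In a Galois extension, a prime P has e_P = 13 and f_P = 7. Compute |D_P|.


|D_P| = e * f
= 13 * 7
= 91

91


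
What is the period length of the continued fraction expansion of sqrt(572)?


Run the CF algorithm for sqrt(572).
a_0 = floor(sqrt(572)) = 23; set m_0=0, q_0=1.
Recurrence: m' = q*a - m,  q' = (d - m'^2)/q,  a' = floor((a_0 + m')/q').
  step 1: m=23, q=43, a=1
  step 2: m=20, q=4, a=10
  step 3: m=20, q=43, a=1
  step 4: m=23, q=1, a=46
a_4 = 2*a_0 = 46, so the period closes here.
sqrt(572) = [23; 1, 10, 1, 46]
Period length = 4

4


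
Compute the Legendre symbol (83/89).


p = 89 is prime, so compute (83/89) with the reciprocity algorithm (Jacobi-symbol steps: pull out 2s via (2/n), flip via reciprocity, reduce):
  reciprocity: (83/89) -> +(89/83)
  reduce: (6/83)
  pull out 2: (2/83) = -1  (since 83 mod 8 = 3)
  reciprocity: (3/83) -> -(83/3)
  reduce: (2/3)
  pull out 2: (2/3) = -1  (since 3 mod 8 = 3)
  (1/3) = 1
Product of signs = -1
(83/89) = -1

-1


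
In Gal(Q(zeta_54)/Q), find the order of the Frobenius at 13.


The Frobenius at p in Gal(Q(zeta_n)/Q) = (Z/nZ)* is the class of p, so its order is ord_54(13), the smallest k >= 1 with 13^k = 1 mod 54.
n = 54 = 2 * 3^3, phi(54) = 18; the order divides phi(n).
Divisors of 18: 1, 2, 3, 6, 9, 18
Repeated squaring mod 54: 13^1 = 13, 13^2 = 7, 13^4 = 49, 13^8 = 25, 13^16 = 31
Test divisors in increasing order:
  k=1: 13^1 = 13 mod 54
  k=2: 13^2 = 7 mod 54
  k=3: 13^3 = 7 * 13 = 37 mod 54
  k=6: 13^6 = 49 * 7 = 19 mod 54
  k=9: 13^9 = 25 * 13 = 1 mod 54  <- first divisor giving 1
Order = 9

9
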